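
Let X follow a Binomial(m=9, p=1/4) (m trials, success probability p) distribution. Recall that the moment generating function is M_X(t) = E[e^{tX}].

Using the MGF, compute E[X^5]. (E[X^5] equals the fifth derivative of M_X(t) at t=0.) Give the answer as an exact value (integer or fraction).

E[X^5] = M^(5)(0) = 25569/64

M_X(t) = (e^(t)/4 + 3/4)^9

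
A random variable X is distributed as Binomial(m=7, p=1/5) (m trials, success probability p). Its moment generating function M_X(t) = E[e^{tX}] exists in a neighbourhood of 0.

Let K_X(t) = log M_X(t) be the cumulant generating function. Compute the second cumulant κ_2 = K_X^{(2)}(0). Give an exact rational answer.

M_X(t) = (e^(t)/5 + 4/5)^7
K_X(t) = log M_X(t) = 7*log(e^(t)/5 + 4/5)
D^2[K](t) = 28*e^(t)/(e^(2*t) + 8*e^(t) + 16)

κ_2 = D^2[K](0) = 28/25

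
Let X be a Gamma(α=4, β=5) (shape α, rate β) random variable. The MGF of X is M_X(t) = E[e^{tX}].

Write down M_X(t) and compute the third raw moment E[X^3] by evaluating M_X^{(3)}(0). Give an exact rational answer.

E[X^3] = M′′′(0) = 24/25

M_X(t) = 625/(5 - t)^4
M′(t) = -2500/(t^5 - 25*t^4 + 250*t^3 - 1250*t^2 + 3125*t - 3125)
M′′(t) = 12500/(t^6 - 30*t^5 + 375*t^4 - 2500*t^3 + 9375*t^2 - 18750*t + 15625)
M′′′(t) = -75000/(t^7 - 35*t^6 + 525*t^5 - 4375*t^4 + 21875*t^3 - 65625*t^2 + 109375*t - 78125)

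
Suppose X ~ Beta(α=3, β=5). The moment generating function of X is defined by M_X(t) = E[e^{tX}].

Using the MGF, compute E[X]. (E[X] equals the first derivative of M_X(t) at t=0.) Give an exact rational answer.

M_X(t) = ₁F₁(3; 8; t)
M^(1)(t) = 3*₁F₁(4; 9; t)/8

E[X] = M^(1)(0) = 3/8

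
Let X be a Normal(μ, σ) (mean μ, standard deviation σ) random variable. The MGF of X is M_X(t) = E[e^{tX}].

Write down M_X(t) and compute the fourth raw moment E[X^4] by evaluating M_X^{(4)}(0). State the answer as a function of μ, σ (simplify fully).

E[X^4] = D^4[M](0) = μ^4 + 6*μ^2*σ^2 + 3*σ^4

M_X(t) = e^(μ*t + σ^2*t^2/2)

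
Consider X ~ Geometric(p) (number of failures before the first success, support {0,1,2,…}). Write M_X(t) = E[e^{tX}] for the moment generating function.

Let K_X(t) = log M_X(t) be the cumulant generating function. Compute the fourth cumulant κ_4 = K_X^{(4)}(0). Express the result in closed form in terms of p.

M_X(t) = p/(-(1 - p)*e^(t) + 1)
K_X(t) = log M_X(t) = log(p) - log(-(1 - p)*e^(t) + 1)

κ_4 = K^(4)(0) = (-p^3 + 7*p^2 - 12*p + 6)/p^4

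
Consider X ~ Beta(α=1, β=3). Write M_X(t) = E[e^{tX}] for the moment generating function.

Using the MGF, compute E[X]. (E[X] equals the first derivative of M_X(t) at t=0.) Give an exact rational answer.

M_X(t) = ₁F₁(1; 4; t)
dM/dt = ₁F₁(2; 5; t)/4

E[X] = dM/dt |_{t=0} = 1/4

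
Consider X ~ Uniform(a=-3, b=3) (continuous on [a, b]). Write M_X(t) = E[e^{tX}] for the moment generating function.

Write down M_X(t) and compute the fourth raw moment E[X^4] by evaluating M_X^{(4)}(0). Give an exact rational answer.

E[X^4] = D^4[M](0) = 81/5

M_X(t) = (e^(3*t) - e^(-3*t))/(6*t)
D^4[M](t) = (27*t^4*e^(6*t) - 27*t^4 - 36*t^3*e^(6*t) - 36*t^3 + 36*t^2*e^(6*t) - 36*t^2 - 24*t*e^(6*t) - 24*t + 8*e^(6*t) - 8)*e^(-3*t)/(2*t^5)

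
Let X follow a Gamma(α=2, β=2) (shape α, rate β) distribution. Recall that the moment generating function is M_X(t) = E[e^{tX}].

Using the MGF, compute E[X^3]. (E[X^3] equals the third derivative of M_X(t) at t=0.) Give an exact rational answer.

E[X^3] = M^(3)(0) = 3

M_X(t) = 4/(2 - t)^2
M^(3)(t) = -96/(t^5 - 10*t^4 + 40*t^3 - 80*t^2 + 80*t - 32)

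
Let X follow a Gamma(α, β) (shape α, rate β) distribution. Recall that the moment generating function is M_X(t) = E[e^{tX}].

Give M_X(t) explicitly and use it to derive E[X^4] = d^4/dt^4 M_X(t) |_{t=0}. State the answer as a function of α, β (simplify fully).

M_X(t) = (β/(β - t))^α
M′(t) = -α*β^α*(1/(β - t))^α/(-β + t)
M′′(t) = (α^2*β^α*(1/(β - t))^α + α*β^α*(1/(β - t))^α)/(β^2 - 2*β*t + t^2)
M′′′(t) = (-α^3*β^α*(1/(β - t))^α - 3*α^2*β^α*(1/(β - t))^α - 2*α*β^α*(1/(β - t))^α)/(-β^3 + 3*β^2*t - 3*β*t^2 + t^3)
M′′′′(t) = (α^4*β^α*(1/(β - t))^α + 6*α^3*β^α*(1/(β - t))^α + 11*α^2*β^α*(1/(β - t))^α + 6*α*β^α*(1/(β - t))^α)/(β^4 - 4*β^3*t + 6*β^2*t^2 - 4*β*t^3 + t^4)

E[X^4] = M′′′′(0) = α*(α^3 + 6*α^2 + 11*α + 6)/β^4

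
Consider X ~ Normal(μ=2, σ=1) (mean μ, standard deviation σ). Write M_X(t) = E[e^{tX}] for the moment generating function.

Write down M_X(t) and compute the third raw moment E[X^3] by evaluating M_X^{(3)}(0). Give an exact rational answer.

M_X(t) = e^(t^2/2 + 2*t)
dM/dt = t*e^(2*t)*e^(t^2/2) + 2*e^(2*t)*e^(t^2/2)
d^2M/dt^2 = t^2*e^(2*t)*e^(t^2/2) + 4*t*e^(2*t)*e^(t^2/2) + 5*e^(2*t)*e^(t^2/2)
d^3M/dt^3 = t^3*e^(2*t)*e^(t^2/2) + 6*t^2*e^(2*t)*e^(t^2/2) + 15*t*e^(2*t)*e^(t^2/2) + 14*e^(2*t)*e^(t^2/2)

E[X^3] = d^3M/dt^3 |_{t=0} = 14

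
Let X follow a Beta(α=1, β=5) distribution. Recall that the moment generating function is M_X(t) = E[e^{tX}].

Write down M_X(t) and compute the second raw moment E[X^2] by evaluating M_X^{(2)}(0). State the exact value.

M_X(t) = ₁F₁(1; 6; t)
M′(t) = ₁F₁(2; 7; t)/6
M′′(t) = ₁F₁(3; 8; t)/21

E[X^2] = M′′(0) = 1/21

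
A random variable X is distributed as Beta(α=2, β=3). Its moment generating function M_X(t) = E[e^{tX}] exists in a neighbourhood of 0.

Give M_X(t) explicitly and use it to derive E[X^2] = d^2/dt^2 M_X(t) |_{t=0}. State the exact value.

E[X^2] = d^2M/dt^2 |_{t=0} = 1/5

M_X(t) = ₁F₁(2; 5; t)
dM/dt = 2*₁F₁(3; 6; t)/5
d^2M/dt^2 = ₁F₁(4; 7; t)/5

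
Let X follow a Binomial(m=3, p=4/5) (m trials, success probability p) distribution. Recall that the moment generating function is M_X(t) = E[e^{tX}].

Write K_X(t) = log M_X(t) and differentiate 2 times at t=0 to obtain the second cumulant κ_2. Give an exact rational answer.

M_X(t) = (4*e^(t)/5 + 1/5)^3
K_X(t) = log M_X(t) = 3*log(4*e^(t)/5 + 1/5)
K′(t) = 12*e^(t)/(4*e^(t) + 1)
K′′(t) = 12*e^(t)/(16*e^(2*t) + 8*e^(t) + 1)

κ_2 = K′′(0) = 12/25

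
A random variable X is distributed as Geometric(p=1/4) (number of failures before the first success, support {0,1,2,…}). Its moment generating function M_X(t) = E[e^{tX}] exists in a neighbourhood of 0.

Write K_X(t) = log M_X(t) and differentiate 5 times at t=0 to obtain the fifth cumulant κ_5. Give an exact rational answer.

κ_5 = d^5K/dt^5 |_{t=0} = 12180

M_X(t) = 1/(4*(1 - 3*e^(t)/4))
K_X(t) = log M_X(t) = -log(1 - 3*e^(t)/4) - 2*log(2)
dK/dt = -3*e^(t)/(3*e^(t) - 4)
d^2K/dt^2 = 12*e^(t)/(9*e^(2*t) - 24*e^(t) + 16)
d^3K/dt^3 = (-36*e^(2*t) - 48*e^(t))/(27*e^(3*t) - 108*e^(2*t) + 144*e^(t) - 64)
d^4K/dt^4 = (108*e^(3*t) + 576*e^(2*t) + 192*e^(t))/(81*e^(4*t) - 432*e^(3*t) + 864*e^(2*t) - 768*e^(t) + 256)
d^5K/dt^5 = (-324*e^(4*t) - 4752*e^(3*t) - 6336*e^(2*t) - 768*e^(t))/(243*e^(5*t) - 1620*e^(4*t) + 4320*e^(3*t) - 5760*e^(2*t) + 3840*e^(t) - 1024)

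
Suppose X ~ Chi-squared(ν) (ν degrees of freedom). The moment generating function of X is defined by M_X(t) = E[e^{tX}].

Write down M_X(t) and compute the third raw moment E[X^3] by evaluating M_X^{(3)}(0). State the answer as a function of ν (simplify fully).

E[X^3] = D^3[M](0) = ν*(ν^2 + 6*ν + 8)

M_X(t) = (1 - 2*t)^(-ν/2)
D^3[M](t) = (-ν^3 - 6*ν^2 - 8*ν)/(8*t^3*(1 - 2*t)^(ν/2) - 12*t^2*(1 - 2*t)^(ν/2) + 6*t*(1 - 2*t)^(ν/2) - (1 - 2*t)^(ν/2))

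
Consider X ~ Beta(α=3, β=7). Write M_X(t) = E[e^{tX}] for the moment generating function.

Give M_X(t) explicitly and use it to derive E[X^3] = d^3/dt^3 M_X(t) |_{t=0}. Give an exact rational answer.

E[X^3] = M^(3)(0) = 1/22

M_X(t) = ₁F₁(3; 10; t)
M^(3)(t) = ₁F₁(6; 13; t)/22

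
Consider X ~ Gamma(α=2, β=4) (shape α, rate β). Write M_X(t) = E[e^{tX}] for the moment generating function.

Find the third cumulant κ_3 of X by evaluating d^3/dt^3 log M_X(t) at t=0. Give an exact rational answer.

κ_3 = D^3[K](0) = 1/16

M_X(t) = 16/(4 - t)^2
K_X(t) = log M_X(t) = -2*log(4 - t) + 4*log(2)
D^3[K](t) = -4/(t^3 - 12*t^2 + 48*t - 64)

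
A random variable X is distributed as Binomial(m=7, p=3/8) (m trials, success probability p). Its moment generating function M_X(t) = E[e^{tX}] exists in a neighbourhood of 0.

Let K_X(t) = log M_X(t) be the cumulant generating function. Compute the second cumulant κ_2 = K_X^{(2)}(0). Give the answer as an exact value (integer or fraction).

κ_2 = K′′(0) = 105/64

M_X(t) = (3*e^(t)/8 + 5/8)^7
K_X(t) = log M_X(t) = 7*log(3*e^(t)/8 + 5/8)
K′(t) = 21*e^(t)/(3*e^(t) + 5)
K′′(t) = 105*e^(t)/(9*e^(2*t) + 30*e^(t) + 25)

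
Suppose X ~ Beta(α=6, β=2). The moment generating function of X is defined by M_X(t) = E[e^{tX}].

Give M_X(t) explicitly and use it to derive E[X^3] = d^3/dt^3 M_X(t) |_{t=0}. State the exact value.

E[X^3] = D^3[M](0) = 7/15

M_X(t) = ₁F₁(6; 8; t)
D^3[M](t) = 7*₁F₁(9; 11; t)/15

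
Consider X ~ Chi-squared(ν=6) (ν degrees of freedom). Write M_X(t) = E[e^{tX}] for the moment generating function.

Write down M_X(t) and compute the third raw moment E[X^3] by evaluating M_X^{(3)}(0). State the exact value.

M_X(t) = (1 - 2*t)^(-3)
dM/dt = 6/(16*t^4 - 32*t^3 + 24*t^2 - 8*t + 1)
d^2M/dt^2 = -48/(32*t^5 - 80*t^4 + 80*t^3 - 40*t^2 + 10*t - 1)
d^3M/dt^3 = 480/(64*t^6 - 192*t^5 + 240*t^4 - 160*t^3 + 60*t^2 - 12*t + 1)

E[X^3] = d^3M/dt^3 |_{t=0} = 480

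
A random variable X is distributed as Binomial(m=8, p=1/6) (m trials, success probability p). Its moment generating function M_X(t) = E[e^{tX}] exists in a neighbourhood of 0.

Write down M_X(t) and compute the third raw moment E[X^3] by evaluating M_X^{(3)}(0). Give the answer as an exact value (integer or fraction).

M_X(t) = (e^(t)/6 + 5/6)^8

E[X^3] = D^3[M](0) = 68/9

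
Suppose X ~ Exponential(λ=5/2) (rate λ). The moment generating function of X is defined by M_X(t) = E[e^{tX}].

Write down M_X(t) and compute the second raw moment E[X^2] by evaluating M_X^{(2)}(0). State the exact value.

E[X^2] = M^(2)(0) = 8/25

M_X(t) = 5/(2*(5/2 - t))
M^(2)(t) = -40/(8*t^3 - 60*t^2 + 150*t - 125)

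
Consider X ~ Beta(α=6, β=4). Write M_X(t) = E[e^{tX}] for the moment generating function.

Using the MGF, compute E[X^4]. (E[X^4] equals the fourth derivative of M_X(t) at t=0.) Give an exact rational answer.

E[X^4] = d^4M/dt^4 |_{t=0} = 126/715

M_X(t) = ₁F₁(6; 10; t)
dM/dt = 3*₁F₁(7; 11; t)/5
d^2M/dt^2 = 21*₁F₁(8; 12; t)/55
d^3M/dt^3 = 14*₁F₁(9; 13; t)/55
d^4M/dt^4 = 126*₁F₁(10; 14; t)/715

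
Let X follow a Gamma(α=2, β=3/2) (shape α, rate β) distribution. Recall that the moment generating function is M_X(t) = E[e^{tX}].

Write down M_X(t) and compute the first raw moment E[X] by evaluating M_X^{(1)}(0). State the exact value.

M_X(t) = 9/(4*(3/2 - t)^2)
D[M](t) = -36/(8*t^3 - 36*t^2 + 54*t - 27)

E[X] = D[M](0) = 4/3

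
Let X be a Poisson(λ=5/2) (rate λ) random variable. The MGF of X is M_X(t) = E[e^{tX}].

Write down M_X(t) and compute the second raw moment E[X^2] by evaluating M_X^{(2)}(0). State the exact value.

E[X^2] = d^2M/dt^2 |_{t=0} = 35/4

M_X(t) = e^(5*e^(t)/2 - 5/2)
dM/dt = 5*e^(-5/2)*e^(t)*e^(5*e^(t)/2)/2
d^2M/dt^2 = (25*e^(2*t)*e^(5*e^(t)/2) + 10*e^(t)*e^(5*e^(t)/2))*e^(-5/2)/4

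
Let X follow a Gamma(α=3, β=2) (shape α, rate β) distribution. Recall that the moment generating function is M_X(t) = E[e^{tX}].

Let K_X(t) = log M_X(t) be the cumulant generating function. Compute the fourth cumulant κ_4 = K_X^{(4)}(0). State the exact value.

κ_4 = D^4[K](0) = 9/8

M_X(t) = 8/(2 - t)^3
K_X(t) = log M_X(t) = -3*log(2 - t) + 3*log(2)
D^4[K](t) = 18/(t^4 - 8*t^3 + 24*t^2 - 32*t + 16)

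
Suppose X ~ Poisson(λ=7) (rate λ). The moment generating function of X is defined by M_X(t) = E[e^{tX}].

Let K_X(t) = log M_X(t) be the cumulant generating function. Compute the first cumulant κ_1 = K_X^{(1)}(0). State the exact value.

M_X(t) = e^(7*e^(t) - 7)
K_X(t) = log M_X(t) = 7*e^(t) - 7
dK/dt = 7*e^(t)

κ_1 = dK/dt |_{t=0} = 7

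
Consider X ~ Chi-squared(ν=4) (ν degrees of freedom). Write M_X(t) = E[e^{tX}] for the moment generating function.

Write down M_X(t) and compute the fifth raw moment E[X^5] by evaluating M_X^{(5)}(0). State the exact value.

M_X(t) = (1 - 2*t)^(-2)
dM/dt = -4/(8*t^3 - 12*t^2 + 6*t - 1)
d^2M/dt^2 = 24/(16*t^4 - 32*t^3 + 24*t^2 - 8*t + 1)
d^3M/dt^3 = -192/(32*t^5 - 80*t^4 + 80*t^3 - 40*t^2 + 10*t - 1)
d^4M/dt^4 = 1920/(64*t^6 - 192*t^5 + 240*t^4 - 160*t^3 + 60*t^2 - 12*t + 1)
d^5M/dt^5 = -23040/(128*t^7 - 448*t^6 + 672*t^5 - 560*t^4 + 280*t^3 - 84*t^2 + 14*t - 1)

E[X^5] = d^5M/dt^5 |_{t=0} = 23040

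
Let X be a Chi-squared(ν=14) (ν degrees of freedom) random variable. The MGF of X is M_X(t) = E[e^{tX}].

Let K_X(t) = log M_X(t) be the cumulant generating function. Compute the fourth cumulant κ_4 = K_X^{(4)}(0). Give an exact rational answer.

M_X(t) = (1 - 2*t)^(-7)
K_X(t) = log M_X(t) = -7*log(1 - 2*t)
K′(t) = -14/(2*t - 1)
K′′(t) = 28/(4*t^2 - 4*t + 1)
K′′′(t) = -112/(8*t^3 - 12*t^2 + 6*t - 1)
K′′′′(t) = 672/(16*t^4 - 32*t^3 + 24*t^2 - 8*t + 1)

κ_4 = K′′′′(0) = 672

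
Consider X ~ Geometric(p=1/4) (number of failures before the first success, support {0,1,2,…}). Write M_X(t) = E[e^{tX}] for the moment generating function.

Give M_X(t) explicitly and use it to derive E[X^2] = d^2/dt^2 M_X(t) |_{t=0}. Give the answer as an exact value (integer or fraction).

E[X^2] = d^2M/dt^2 |_{t=0} = 21

M_X(t) = 1/(4*(1 - 3*e^(t)/4))
dM/dt = 3*e^(t)/(9*e^(2*t) - 24*e^(t) + 16)
d^2M/dt^2 = (-9*e^(2*t) - 12*e^(t))/(27*e^(3*t) - 108*e^(2*t) + 144*e^(t) - 64)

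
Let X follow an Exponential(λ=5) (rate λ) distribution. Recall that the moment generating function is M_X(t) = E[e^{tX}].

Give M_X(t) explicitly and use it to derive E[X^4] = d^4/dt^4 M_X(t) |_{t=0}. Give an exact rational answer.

E[X^4] = M′′′′(0) = 24/625

M_X(t) = 5/(5 - t)
M′(t) = 5/(t^2 - 10*t + 25)
M′′(t) = -10/(t^3 - 15*t^2 + 75*t - 125)
M′′′(t) = 30/(t^4 - 20*t^3 + 150*t^2 - 500*t + 625)
M′′′′(t) = -120/(t^5 - 25*t^4 + 250*t^3 - 1250*t^2 + 3125*t - 3125)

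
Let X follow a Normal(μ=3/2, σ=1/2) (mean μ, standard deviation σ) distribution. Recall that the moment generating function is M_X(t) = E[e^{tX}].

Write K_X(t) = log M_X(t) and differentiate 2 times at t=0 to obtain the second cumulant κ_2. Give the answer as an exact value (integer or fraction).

M_X(t) = e^(t^2/8 + 3*t/2)
K_X(t) = log M_X(t) = t^2/8 + 3*t/2
K′(t) = t/4 + 3/2
K′′(t) = 1/4

κ_2 = K′′(0) = 1/4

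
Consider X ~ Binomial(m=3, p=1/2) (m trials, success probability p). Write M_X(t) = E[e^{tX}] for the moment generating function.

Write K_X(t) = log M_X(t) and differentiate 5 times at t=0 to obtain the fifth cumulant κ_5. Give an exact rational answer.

M_X(t) = (e^(t)/2 + 1/2)^3
K_X(t) = log M_X(t) = 3*log(e^(t)/2 + 1/2)
K^(5)(t) = (-3*e^(4*t) + 33*e^(3*t) - 33*e^(2*t) + 3*e^(t))/(e^(5*t) + 5*e^(4*t) + 10*e^(3*t) + 10*e^(2*t) + 5*e^(t) + 1)

κ_5 = K^(5)(0) = 0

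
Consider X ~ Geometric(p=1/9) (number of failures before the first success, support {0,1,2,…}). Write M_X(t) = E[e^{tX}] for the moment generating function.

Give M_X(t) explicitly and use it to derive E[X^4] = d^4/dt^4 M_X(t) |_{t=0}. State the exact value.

M_X(t) = 1/(9*(1 - 8*e^(t)/9))
dM/dt = 8*e^(t)/(64*e^(2*t) - 144*e^(t) + 81)
d^2M/dt^2 = (-64*e^(2*t) - 72*e^(t))/(512*e^(3*t) - 1728*e^(2*t) + 1944*e^(t) - 729)
d^3M/dt^3 = (512*e^(3*t) + 2304*e^(2*t) + 648*e^(t))/(4096*e^(4*t) - 18432*e^(3*t) + 31104*e^(2*t) - 23328*e^(t) + 6561)
d^4M/dt^4 = (-4096*e^(4*t) - 50688*e^(3*t) - 57024*e^(2*t) - 5832*e^(t))/(32768*e^(5*t) - 184320*e^(4*t) + 414720*e^(3*t) - 466560*e^(2*t) + 262440*e^(t) - 59049)

E[X^4] = d^4M/dt^4 |_{t=0} = 117640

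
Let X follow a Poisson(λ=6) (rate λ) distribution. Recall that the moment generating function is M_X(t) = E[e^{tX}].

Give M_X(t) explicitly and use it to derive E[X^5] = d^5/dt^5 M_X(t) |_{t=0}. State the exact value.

E[X^5] = D^5[M](0) = 26682

M_X(t) = e^(6*e^(t) - 6)
D^5[M](t) = (7776*e^(5*t)*e^(6*e^(t)) + 12960*e^(4*t)*e^(6*e^(t)) + 5400*e^(3*t)*e^(6*e^(t)) + 540*e^(2*t)*e^(6*e^(t)) + 6*e^(t)*e^(6*e^(t)))*e^(-6)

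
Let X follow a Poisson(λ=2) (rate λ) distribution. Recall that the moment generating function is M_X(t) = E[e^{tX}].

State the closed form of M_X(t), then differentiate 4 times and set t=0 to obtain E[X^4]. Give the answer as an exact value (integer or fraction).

E[X^4] = D^4[M](0) = 94

M_X(t) = e^(2*e^(t) - 2)
D^4[M](t) = (16*e^(4*t)*e^(2*e^(t)) + 48*e^(3*t)*e^(2*e^(t)) + 28*e^(2*t)*e^(2*e^(t)) + 2*e^(t)*e^(2*e^(t)))*e^(-2)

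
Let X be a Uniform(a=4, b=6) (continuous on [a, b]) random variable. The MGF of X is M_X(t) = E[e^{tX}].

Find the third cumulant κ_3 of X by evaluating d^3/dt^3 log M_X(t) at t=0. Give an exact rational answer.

M_X(t) = (e^(6*t) - e^(4*t))/(2*t)
K_X(t) = log M_X(t) = -log(t) + log(e^(6*t) - e^(4*t)) - log(2)
K′(t) = (6*t*e^(2*t) - 4*t - e^(2*t) + 1)/(t*e^(2*t) - t)
K′′(t) = (-4*t^2*e^(2*t) + e^(4*t) - 2*e^(2*t) + 1)/(t^2*e^(4*t) - 2*t^2*e^(2*t) + t^2)
K′′′(t) = (8*t^3*e^(4*t) + 8*t^3*e^(2*t) - 2*e^(6*t) + 6*e^(4*t) - 6*e^(2*t) + 2)/(t^3*e^(6*t) - 3*t^3*e^(4*t) + 3*t^3*e^(2*t) - t^3)

κ_3 = K′′′(0) = 0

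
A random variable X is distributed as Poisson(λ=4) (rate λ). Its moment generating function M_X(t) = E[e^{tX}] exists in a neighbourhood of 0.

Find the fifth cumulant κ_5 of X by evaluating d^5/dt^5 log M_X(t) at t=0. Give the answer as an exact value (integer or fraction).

κ_5 = d^5K/dt^5 |_{t=0} = 4

M_X(t) = e^(4*e^(t) - 4)
K_X(t) = log M_X(t) = 4*e^(t) - 4
dK/dt = 4*e^(t)
d^2K/dt^2 = 4*e^(t)
d^3K/dt^3 = 4*e^(t)
d^4K/dt^4 = 4*e^(t)
d^5K/dt^5 = 4*e^(t)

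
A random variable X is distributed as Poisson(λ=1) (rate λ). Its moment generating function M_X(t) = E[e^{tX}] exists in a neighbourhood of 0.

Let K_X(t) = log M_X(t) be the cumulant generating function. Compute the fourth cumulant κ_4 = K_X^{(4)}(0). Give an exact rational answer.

κ_4 = d^4K/dt^4 |_{t=0} = 1

M_X(t) = e^(e^(t) - 1)
K_X(t) = log M_X(t) = e^(t) - 1
dK/dt = e^(t)
d^2K/dt^2 = e^(t)
d^3K/dt^3 = e^(t)
d^4K/dt^4 = e^(t)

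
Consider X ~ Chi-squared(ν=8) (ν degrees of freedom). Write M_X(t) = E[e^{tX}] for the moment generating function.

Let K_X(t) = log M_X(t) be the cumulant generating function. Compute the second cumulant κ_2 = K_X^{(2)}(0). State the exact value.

κ_2 = K′′(0) = 16

M_X(t) = (1 - 2*t)^(-4)
K_X(t) = log M_X(t) = -4*log(1 - 2*t)
K′(t) = -8/(2*t - 1)
K′′(t) = 16/(4*t^2 - 4*t + 1)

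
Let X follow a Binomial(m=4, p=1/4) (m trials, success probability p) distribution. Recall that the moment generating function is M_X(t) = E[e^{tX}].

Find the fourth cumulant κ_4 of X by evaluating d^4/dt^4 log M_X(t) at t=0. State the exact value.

κ_4 = K′′′′(0) = -3/32

M_X(t) = (e^(t)/4 + 3/4)^4
K_X(t) = log M_X(t) = 4*log(e^(t)/4 + 3/4)
K′(t) = 4*e^(t)/(e^(t) + 3)
K′′(t) = 12*e^(t)/(e^(2*t) + 6*e^(t) + 9)
K′′′(t) = (-12*e^(2*t) + 36*e^(t))/(e^(3*t) + 9*e^(2*t) + 27*e^(t) + 27)
K′′′′(t) = (12*e^(3*t) - 144*e^(2*t) + 108*e^(t))/(e^(4*t) + 12*e^(3*t) + 54*e^(2*t) + 108*e^(t) + 81)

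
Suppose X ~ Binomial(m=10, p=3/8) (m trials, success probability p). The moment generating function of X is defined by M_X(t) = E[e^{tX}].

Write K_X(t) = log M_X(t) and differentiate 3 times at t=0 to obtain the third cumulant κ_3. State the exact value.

κ_3 = D^3[K](0) = 75/128

M_X(t) = (3*e^(t)/8 + 5/8)^10
K_X(t) = log M_X(t) = 10*log(3*e^(t)/8 + 5/8)
D^3[K](t) = (-450*e^(2*t) + 750*e^(t))/(27*e^(3*t) + 135*e^(2*t) + 225*e^(t) + 125)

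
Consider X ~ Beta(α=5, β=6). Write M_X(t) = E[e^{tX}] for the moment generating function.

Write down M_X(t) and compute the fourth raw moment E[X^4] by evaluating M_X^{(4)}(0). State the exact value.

M_X(t) = ₁F₁(5; 11; t)
M′(t) = 5*₁F₁(6; 12; t)/11
M′′(t) = 5*₁F₁(7; 13; t)/22
M′′′(t) = 35*₁F₁(8; 14; t)/286
M′′′′(t) = 10*₁F₁(9; 15; t)/143

E[X^4] = M′′′′(0) = 10/143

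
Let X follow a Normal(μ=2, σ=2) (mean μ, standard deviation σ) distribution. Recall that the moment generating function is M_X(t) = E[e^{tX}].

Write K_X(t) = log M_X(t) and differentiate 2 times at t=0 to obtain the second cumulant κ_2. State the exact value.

M_X(t) = e^(2*t^2 + 2*t)
K_X(t) = log M_X(t) = 2*t^2 + 2*t
K′(t) = 4*t + 2
K′′(t) = 4

κ_2 = K′′(0) = 4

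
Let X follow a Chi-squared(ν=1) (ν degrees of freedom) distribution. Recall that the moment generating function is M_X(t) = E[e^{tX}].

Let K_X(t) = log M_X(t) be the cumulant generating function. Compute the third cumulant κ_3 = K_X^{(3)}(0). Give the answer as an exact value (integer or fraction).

M_X(t) = 1/√(1 - 2*t)
K_X(t) = log M_X(t) = -log(1 - 2*t)/2
K^(3)(t) = -8/(8*t^3 - 12*t^2 + 6*t - 1)

κ_3 = K^(3)(0) = 8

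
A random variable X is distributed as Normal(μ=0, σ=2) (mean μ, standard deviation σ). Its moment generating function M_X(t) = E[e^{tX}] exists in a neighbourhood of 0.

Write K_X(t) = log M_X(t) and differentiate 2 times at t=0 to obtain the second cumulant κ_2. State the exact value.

κ_2 = K′′(0) = 4

M_X(t) = e^(2*t^2)
K_X(t) = log M_X(t) = 2*t^2
K′(t) = 4*t
K′′(t) = 4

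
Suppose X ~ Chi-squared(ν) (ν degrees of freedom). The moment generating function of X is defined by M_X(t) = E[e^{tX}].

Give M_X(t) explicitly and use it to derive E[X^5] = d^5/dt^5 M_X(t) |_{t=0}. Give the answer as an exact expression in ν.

M_X(t) = (1 - 2*t)^(-ν/2)
M′(t) = -ν/(2*t*(1 - 2*t)^(ν/2) - (1 - 2*t)^(ν/2))
M′′(t) = (ν^2 + 2*ν)/(4*t^2*(1 - 2*t)^(ν/2) - 4*t*(1 - 2*t)^(ν/2) + (1 - 2*t)^(ν/2))
M′′′(t) = (-ν^3 - 6*ν^2 - 8*ν)/(8*t^3*(1 - 2*t)^(ν/2) - 12*t^2*(1 - 2*t)^(ν/2) + 6*t*(1 - 2*t)^(ν/2) - (1 - 2*t)^(ν/2))
M′′′′(t) = (ν^4 + 12*ν^3 + 44*ν^2 + 48*ν)/(16*t^4*(1 - 2*t)^(ν/2) - 32*t^3*(1 - 2*t)^(ν/2) + 24*t^2*(1 - 2*t)^(ν/2) - 8*t*(1 - 2*t)^(ν/2) + (1 - 2*t)^(ν/2))

E[X^5] = M′′′′′(0) = ν*(ν^4 + 20*ν^3 + 140*ν^2 + 400*ν + 384)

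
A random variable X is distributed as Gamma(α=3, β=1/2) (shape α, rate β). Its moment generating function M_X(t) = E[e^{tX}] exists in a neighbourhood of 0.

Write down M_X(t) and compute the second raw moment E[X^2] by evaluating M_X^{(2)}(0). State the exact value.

M_X(t) = 1/(8*(1/2 - t)^3)
dM/dt = 6/(16*t^4 - 32*t^3 + 24*t^2 - 8*t + 1)
d^2M/dt^2 = -48/(32*t^5 - 80*t^4 + 80*t^3 - 40*t^2 + 10*t - 1)

E[X^2] = d^2M/dt^2 |_{t=0} = 48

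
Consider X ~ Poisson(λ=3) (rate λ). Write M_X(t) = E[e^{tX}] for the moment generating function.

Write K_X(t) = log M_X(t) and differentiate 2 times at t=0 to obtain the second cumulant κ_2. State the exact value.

M_X(t) = e^(3*e^(t) - 3)
K_X(t) = log M_X(t) = 3*e^(t) - 3
dK/dt = 3*e^(t)
d^2K/dt^2 = 3*e^(t)

κ_2 = d^2K/dt^2 |_{t=0} = 3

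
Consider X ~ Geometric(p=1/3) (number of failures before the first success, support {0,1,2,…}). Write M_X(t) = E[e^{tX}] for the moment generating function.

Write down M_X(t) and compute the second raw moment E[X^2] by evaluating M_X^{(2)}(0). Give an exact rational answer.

E[X^2] = M^(2)(0) = 10

M_X(t) = 1/(3*(1 - 2*e^(t)/3))
M^(2)(t) = (-4*e^(2*t) - 6*e^(t))/(8*e^(3*t) - 36*e^(2*t) + 54*e^(t) - 27)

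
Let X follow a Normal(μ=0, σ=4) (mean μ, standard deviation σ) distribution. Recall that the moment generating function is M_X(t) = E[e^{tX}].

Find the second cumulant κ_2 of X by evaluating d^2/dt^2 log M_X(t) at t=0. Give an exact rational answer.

M_X(t) = e^(8*t^2)
K_X(t) = log M_X(t) = 8*t^2
D^2[K](t) = 16

κ_2 = D^2[K](0) = 16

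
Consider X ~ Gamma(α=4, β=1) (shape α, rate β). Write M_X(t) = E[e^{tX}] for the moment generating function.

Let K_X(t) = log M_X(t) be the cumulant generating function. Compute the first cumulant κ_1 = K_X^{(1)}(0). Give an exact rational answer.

M_X(t) = (1 - t)^(-4)
K_X(t) = log M_X(t) = -4*log(1 - t)
dK/dt = -4/(t - 1)

κ_1 = dK/dt |_{t=0} = 4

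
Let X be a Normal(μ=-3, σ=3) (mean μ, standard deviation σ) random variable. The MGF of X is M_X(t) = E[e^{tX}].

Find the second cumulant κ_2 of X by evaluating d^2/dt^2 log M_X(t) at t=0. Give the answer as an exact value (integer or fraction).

M_X(t) = e^(9*t^2/2 - 3*t)
K_X(t) = log M_X(t) = 9*t^2/2 - 3*t
K^(2)(t) = 9

κ_2 = K^(2)(0) = 9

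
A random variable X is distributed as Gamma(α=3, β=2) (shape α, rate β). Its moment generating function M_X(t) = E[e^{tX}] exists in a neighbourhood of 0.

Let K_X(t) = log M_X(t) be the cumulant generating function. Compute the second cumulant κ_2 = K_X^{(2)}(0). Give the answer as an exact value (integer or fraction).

M_X(t) = 8/(2 - t)^3
K_X(t) = log M_X(t) = -3*log(2 - t) + 3*log(2)
K′(t) = -3/(t - 2)
K′′(t) = 3/(t^2 - 4*t + 4)

κ_2 = K′′(0) = 3/4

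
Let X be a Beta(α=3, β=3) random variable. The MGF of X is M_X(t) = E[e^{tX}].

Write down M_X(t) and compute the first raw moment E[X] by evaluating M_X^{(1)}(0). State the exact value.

E[X] = dM/dt |_{t=0} = 1/2

M_X(t) = ₁F₁(3; 6; t)
dM/dt = ₁F₁(4; 7; t)/2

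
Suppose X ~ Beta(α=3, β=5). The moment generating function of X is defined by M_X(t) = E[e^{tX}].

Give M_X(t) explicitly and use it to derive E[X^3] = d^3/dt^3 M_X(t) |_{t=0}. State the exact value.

M_X(t) = ₁F₁(3; 8; t)
dM/dt = 3*₁F₁(4; 9; t)/8
d^2M/dt^2 = ₁F₁(5; 10; t)/6
d^3M/dt^3 = ₁F₁(6; 11; t)/12

E[X^3] = d^3M/dt^3 |_{t=0} = 1/12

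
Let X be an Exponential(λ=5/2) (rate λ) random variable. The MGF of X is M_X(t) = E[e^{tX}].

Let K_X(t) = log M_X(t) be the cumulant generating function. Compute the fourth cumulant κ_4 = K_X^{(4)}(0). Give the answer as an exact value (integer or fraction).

κ_4 = K′′′′(0) = 96/625

M_X(t) = 5/(2*(5/2 - t))
K_X(t) = log M_X(t) = -log(5/2 - t) - log(2) + log(5)
K′(t) = -2/(2*t - 5)
K′′(t) = 4/(4*t^2 - 20*t + 25)
K′′′(t) = -16/(8*t^3 - 60*t^2 + 150*t - 125)
K′′′′(t) = 96/(16*t^4 - 160*t^3 + 600*t^2 - 1000*t + 625)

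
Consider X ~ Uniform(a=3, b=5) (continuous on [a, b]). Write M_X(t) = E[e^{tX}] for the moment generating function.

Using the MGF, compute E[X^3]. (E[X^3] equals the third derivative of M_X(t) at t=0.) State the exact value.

E[X^3] = M′′′(0) = 68

M_X(t) = (e^(5*t) - e^(3*t))/(2*t)
M′(t) = (5*t*e^(5*t) - 3*t*e^(3*t) - e^(5*t) + e^(3*t))/(2*t^2)
M′′(t) = (25*t^2*e^(5*t) - 9*t^2*e^(3*t) - 10*t*e^(5*t) + 6*t*e^(3*t) + 2*e^(5*t) - 2*e^(3*t))/(2*t^3)
M′′′(t) = (125*t^3*e^(5*t) - 27*t^3*e^(3*t) - 75*t^2*e^(5*t) + 27*t^2*e^(3*t) + 30*t*e^(5*t) - 18*t*e^(3*t) - 6*e^(5*t) + 6*e^(3*t))/(2*t^4)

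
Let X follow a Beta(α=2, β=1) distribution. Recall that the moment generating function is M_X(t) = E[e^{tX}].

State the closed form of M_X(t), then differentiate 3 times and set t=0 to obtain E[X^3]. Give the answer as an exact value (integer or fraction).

M_X(t) = ₁F₁(2; 3; t)
M′(t) = 2*₁F₁(3; 4; t)/3
M′′(t) = ₁F₁(4; 5; t)/2
M′′′(t) = 2*₁F₁(5; 6; t)/5

E[X^3] = M′′′(0) = 2/5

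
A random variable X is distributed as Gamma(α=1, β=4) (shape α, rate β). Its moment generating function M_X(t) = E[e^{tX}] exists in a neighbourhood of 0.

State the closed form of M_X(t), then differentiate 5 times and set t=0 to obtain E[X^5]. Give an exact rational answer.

M_X(t) = 4/(4 - t)
D^5[M](t) = 480/(t^6 - 24*t^5 + 240*t^4 - 1280*t^3 + 3840*t^2 - 6144*t + 4096)

E[X^5] = D^5[M](0) = 15/128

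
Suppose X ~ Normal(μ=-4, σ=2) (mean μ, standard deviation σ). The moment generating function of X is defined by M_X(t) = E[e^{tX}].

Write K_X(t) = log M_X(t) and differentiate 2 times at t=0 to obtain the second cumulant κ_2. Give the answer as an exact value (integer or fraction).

M_X(t) = e^(2*t^2 - 4*t)
K_X(t) = log M_X(t) = 2*t^2 - 4*t
dK/dt = 4*t - 4
d^2K/dt^2 = 4

κ_2 = d^2K/dt^2 |_{t=0} = 4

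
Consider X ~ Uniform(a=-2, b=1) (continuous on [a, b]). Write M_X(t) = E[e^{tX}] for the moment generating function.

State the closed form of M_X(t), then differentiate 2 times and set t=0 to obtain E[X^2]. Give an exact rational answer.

E[X^2] = d^2M/dt^2 |_{t=0} = 1

M_X(t) = (e^(t) - e^(-2*t))/(3*t)
dM/dt = (t*e^(3*t) + 2*t - e^(3*t) + 1)*e^(-2*t)/(3*t^2)
d^2M/dt^2 = (t^2*e^(3*t) - 4*t^2 - 2*t*e^(3*t) - 4*t + 2*e^(3*t) - 2)*e^(-2*t)/(3*t^3)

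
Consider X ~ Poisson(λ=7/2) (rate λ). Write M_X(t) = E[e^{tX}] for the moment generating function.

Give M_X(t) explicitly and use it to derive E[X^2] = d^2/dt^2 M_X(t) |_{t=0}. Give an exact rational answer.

M_X(t) = e^(7*e^(t)/2 - 7/2)
D^2[M](t) = (49*e^(2*t)*e^(7*e^(t)/2) + 14*e^(t)*e^(7*e^(t)/2))*e^(-7/2)/4

E[X^2] = D^2[M](0) = 63/4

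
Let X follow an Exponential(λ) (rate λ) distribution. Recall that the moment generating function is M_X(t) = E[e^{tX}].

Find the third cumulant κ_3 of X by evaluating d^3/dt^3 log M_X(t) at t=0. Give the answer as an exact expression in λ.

κ_3 = K′′′(0) = 2/λ^3

M_X(t) = λ/(λ - t)
K_X(t) = log M_X(t) = log(λ) - log(λ - t)
K′(t) = -1/(-λ + t)
K′′(t) = 1/(λ^2 - 2*λ*t + t^2)
K′′′(t) = -2/(-λ^3 + 3*λ^2*t - 3*λ*t^2 + t^3)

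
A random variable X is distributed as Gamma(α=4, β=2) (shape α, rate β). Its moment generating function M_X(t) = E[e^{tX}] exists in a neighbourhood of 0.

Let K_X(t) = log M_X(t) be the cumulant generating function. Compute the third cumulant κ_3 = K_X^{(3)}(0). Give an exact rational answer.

κ_3 = D^3[K](0) = 1

M_X(t) = 16/(2 - t)^4
K_X(t) = log M_X(t) = -4*log(2 - t) + 4*log(2)
D^3[K](t) = -8/(t^3 - 6*t^2 + 12*t - 8)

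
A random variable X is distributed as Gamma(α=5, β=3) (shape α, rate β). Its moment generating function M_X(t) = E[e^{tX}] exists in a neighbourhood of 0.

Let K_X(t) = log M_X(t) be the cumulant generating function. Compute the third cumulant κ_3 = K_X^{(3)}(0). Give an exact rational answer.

M_X(t) = 243/(3 - t)^5
K_X(t) = log M_X(t) = -5*log(3 - t) + 5*log(3)
dK/dt = -5/(t - 3)
d^2K/dt^2 = 5/(t^2 - 6*t + 9)
d^3K/dt^3 = -10/(t^3 - 9*t^2 + 27*t - 27)

κ_3 = d^3K/dt^3 |_{t=0} = 10/27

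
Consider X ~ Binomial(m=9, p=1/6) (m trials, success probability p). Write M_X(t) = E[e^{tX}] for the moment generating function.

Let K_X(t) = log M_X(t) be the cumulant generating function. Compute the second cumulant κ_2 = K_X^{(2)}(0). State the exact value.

κ_2 = K′′(0) = 5/4

M_X(t) = (e^(t)/6 + 5/6)^9
K_X(t) = log M_X(t) = 9*log(e^(t)/6 + 5/6)
K′(t) = 9*e^(t)/(e^(t) + 5)
K′′(t) = 45*e^(t)/(e^(2*t) + 10*e^(t) + 25)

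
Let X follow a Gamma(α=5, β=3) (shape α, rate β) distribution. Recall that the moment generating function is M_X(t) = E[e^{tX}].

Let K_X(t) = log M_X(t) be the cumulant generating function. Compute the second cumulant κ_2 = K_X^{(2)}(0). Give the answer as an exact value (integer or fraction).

M_X(t) = 243/(3 - t)^5
K_X(t) = log M_X(t) = -5*log(3 - t) + 5*log(3)
dK/dt = -5/(t - 3)
d^2K/dt^2 = 5/(t^2 - 6*t + 9)

κ_2 = d^2K/dt^2 |_{t=0} = 5/9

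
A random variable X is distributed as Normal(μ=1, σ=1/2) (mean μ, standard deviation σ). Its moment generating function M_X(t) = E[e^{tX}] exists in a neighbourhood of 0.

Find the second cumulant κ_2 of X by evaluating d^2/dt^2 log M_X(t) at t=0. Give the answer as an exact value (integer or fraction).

κ_2 = K^(2)(0) = 1/4

M_X(t) = e^(t^2/8 + t)
K_X(t) = log M_X(t) = t^2/8 + t
K^(2)(t) = 1/4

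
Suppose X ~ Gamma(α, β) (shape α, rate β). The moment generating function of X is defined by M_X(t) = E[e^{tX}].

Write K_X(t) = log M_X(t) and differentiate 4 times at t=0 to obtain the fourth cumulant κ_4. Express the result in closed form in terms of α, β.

M_X(t) = (β/(β - t))^α
K_X(t) = log M_X(t) = α*(log(β) - log(β - t))
K^(4)(t) = 6*α/(β^4 - 4*β^3*t + 6*β^2*t^2 - 4*β*t^3 + t^4)

κ_4 = K^(4)(0) = 6*α/β^4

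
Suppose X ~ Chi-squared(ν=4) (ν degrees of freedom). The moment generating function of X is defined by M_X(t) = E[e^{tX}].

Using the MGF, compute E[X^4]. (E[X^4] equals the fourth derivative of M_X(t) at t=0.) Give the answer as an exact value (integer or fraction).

E[X^4] = d^4M/dt^4 |_{t=0} = 1920

M_X(t) = (1 - 2*t)^(-2)
dM/dt = -4/(8*t^3 - 12*t^2 + 6*t - 1)
d^2M/dt^2 = 24/(16*t^4 - 32*t^3 + 24*t^2 - 8*t + 1)
d^3M/dt^3 = -192/(32*t^5 - 80*t^4 + 80*t^3 - 40*t^2 + 10*t - 1)
d^4M/dt^4 = 1920/(64*t^6 - 192*t^5 + 240*t^4 - 160*t^3 + 60*t^2 - 12*t + 1)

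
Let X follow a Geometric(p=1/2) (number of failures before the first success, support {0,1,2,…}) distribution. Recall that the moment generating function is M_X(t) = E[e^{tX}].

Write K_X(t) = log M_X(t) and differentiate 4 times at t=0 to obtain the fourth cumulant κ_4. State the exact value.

κ_4 = d^4K/dt^4 |_{t=0} = 26

M_X(t) = 1/(2*(1 - e^(t)/2))
K_X(t) = log M_X(t) = -log(1 - e^(t)/2) - log(2)
dK/dt = -e^(t)/(e^(t) - 2)
d^2K/dt^2 = 2*e^(t)/(e^(2*t) - 4*e^(t) + 4)
d^3K/dt^3 = (-2*e^(2*t) - 4*e^(t))/(e^(3*t) - 6*e^(2*t) + 12*e^(t) - 8)
d^4K/dt^4 = (2*e^(3*t) + 16*e^(2*t) + 8*e^(t))/(e^(4*t) - 8*e^(3*t) + 24*e^(2*t) - 32*e^(t) + 16)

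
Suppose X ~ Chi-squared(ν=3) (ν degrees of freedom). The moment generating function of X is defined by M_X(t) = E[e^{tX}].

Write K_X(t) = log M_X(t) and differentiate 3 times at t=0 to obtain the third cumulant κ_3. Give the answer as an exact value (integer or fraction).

M_X(t) = (1 - 2*t)^(-3/2)
K_X(t) = log M_X(t) = -3*log(1 - 2*t)/2
K′(t) = -3/(2*t - 1)
K′′(t) = 6/(4*t^2 - 4*t + 1)
K′′′(t) = -24/(8*t^3 - 12*t^2 + 6*t - 1)

κ_3 = K′′′(0) = 24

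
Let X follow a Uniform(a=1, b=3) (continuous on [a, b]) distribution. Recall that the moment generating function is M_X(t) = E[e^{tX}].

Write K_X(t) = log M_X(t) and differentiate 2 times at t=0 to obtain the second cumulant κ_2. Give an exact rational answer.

M_X(t) = (e^(3*t) - e^(t))/(2*t)
K_X(t) = log M_X(t) = -log(t) + log(e^(3*t) - e^(t)) - log(2)
dK/dt = (3*t*e^(2*t) - t - e^(2*t) + 1)/(t*e^(2*t) - t)
d^2K/dt^2 = (-4*t^2*e^(2*t) + e^(4*t) - 2*e^(2*t) + 1)/(t^2*e^(4*t) - 2*t^2*e^(2*t) + t^2)

κ_2 = d^2K/dt^2 |_{t=0} = 1/3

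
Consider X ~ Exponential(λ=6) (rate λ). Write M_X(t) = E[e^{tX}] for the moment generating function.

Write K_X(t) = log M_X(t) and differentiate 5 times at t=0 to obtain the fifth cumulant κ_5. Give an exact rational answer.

M_X(t) = 6/(6 - t)
K_X(t) = log M_X(t) = -log(6 - t) + log(6)
D^5[K](t) = -24/(t^5 - 30*t^4 + 360*t^3 - 2160*t^2 + 6480*t - 7776)

κ_5 = D^5[K](0) = 1/324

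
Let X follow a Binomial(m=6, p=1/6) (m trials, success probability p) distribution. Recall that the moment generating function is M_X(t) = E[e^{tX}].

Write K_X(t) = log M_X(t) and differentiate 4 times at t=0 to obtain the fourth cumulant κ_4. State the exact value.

κ_4 = K′′′′(0) = 5/36

M_X(t) = (e^(t)/6 + 5/6)^6
K_X(t) = log M_X(t) = 6*log(e^(t)/6 + 5/6)
K′(t) = 6*e^(t)/(e^(t) + 5)
K′′(t) = 30*e^(t)/(e^(2*t) + 10*e^(t) + 25)
K′′′(t) = (-30*e^(2*t) + 150*e^(t))/(e^(3*t) + 15*e^(2*t) + 75*e^(t) + 125)
K′′′′(t) = (30*e^(3*t) - 600*e^(2*t) + 750*e^(t))/(e^(4*t) + 20*e^(3*t) + 150*e^(2*t) + 500*e^(t) + 625)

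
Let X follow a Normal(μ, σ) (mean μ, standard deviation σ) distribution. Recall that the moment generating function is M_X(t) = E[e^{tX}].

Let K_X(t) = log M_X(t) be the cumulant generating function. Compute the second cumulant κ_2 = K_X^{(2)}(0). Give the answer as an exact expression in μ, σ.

M_X(t) = e^(μ*t + σ^2*t^2/2)
K_X(t) = log M_X(t) = μ*t + σ^2*t^2/2
dK/dt = μ + σ^2*t
d^2K/dt^2 = σ^2

κ_2 = d^2K/dt^2 |_{t=0} = σ^2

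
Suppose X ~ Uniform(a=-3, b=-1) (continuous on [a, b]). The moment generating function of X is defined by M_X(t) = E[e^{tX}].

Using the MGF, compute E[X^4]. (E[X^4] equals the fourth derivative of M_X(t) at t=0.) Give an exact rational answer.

E[X^4] = d^4M/dt^4 |_{t=0} = 121/5

M_X(t) = (e^(-t) - e^(-3*t))/(2*t)
dM/dt = (-t*e^(2*t) + 3*t - e^(2*t) + 1)*e^(-3*t)/(2*t^2)
d^2M/dt^2 = (t^2*e^(2*t) - 9*t^2 + 2*t*e^(2*t) - 6*t + 2*e^(2*t) - 2)*e^(-3*t)/(2*t^3)
d^3M/dt^3 = (-t^3*e^(2*t) + 27*t^3 - 3*t^2*e^(2*t) + 27*t^2 - 6*t*e^(2*t) + 18*t - 6*e^(2*t) + 6)*e^(-3*t)/(2*t^4)
d^4M/dt^4 = (t^4*e^(2*t) - 81*t^4 + 4*t^3*e^(2*t) - 108*t^3 + 12*t^2*e^(2*t) - 108*t^2 + 24*t*e^(2*t) - 72*t + 24*e^(2*t) - 24)*e^(-3*t)/(2*t^5)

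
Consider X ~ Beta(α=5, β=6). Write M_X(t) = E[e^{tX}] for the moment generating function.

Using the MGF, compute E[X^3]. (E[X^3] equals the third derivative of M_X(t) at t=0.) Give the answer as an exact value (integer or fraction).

M_X(t) = ₁F₁(5; 11; t)
dM/dt = 5*₁F₁(6; 12; t)/11
d^2M/dt^2 = 5*₁F₁(7; 13; t)/22
d^3M/dt^3 = 35*₁F₁(8; 14; t)/286

E[X^3] = d^3M/dt^3 |_{t=0} = 35/286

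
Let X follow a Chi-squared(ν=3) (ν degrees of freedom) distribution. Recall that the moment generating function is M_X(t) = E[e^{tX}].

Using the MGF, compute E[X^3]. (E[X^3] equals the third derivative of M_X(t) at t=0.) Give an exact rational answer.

M_X(t) = (1 - 2*t)^(-3/2)
M′(t) = 3/(4*t^2*√(1 - 2*t) - 4*t*√(1 - 2*t) + √(1 - 2*t))
M′′(t) = -15/(8*t^3*√(1 - 2*t) - 12*t^2*√(1 - 2*t) + 6*t*√(1 - 2*t) - √(1 - 2*t))
M′′′(t) = 105/(16*t^4*√(1 - 2*t) - 32*t^3*√(1 - 2*t) + 24*t^2*√(1 - 2*t) - 8*t*√(1 - 2*t) + √(1 - 2*t))

E[X^3] = M′′′(0) = 105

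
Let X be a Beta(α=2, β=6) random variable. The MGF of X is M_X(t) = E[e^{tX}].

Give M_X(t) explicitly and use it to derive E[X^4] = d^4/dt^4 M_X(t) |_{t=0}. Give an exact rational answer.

M_X(t) = ₁F₁(2; 8; t)
dM/dt = ₁F₁(3; 9; t)/4
d^2M/dt^2 = ₁F₁(4; 10; t)/12
d^3M/dt^3 = ₁F₁(5; 11; t)/30
d^4M/dt^4 = ₁F₁(6; 12; t)/66

E[X^4] = d^4M/dt^4 |_{t=0} = 1/66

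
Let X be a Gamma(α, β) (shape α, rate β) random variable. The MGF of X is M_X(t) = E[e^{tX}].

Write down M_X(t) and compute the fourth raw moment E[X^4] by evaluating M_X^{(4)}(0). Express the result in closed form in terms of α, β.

M_X(t) = (β/(β - t))^α
M′(t) = -α*β^α*(1/(β - t))^α/(-β + t)
M′′(t) = (α^2*β^α*(1/(β - t))^α + α*β^α*(1/(β - t))^α)/(β^2 - 2*β*t + t^2)
M′′′(t) = (-α^3*β^α*(1/(β - t))^α - 3*α^2*β^α*(1/(β - t))^α - 2*α*β^α*(1/(β - t))^α)/(-β^3 + 3*β^2*t - 3*β*t^2 + t^3)
M′′′′(t) = (α^4*β^α*(1/(β - t))^α + 6*α^3*β^α*(1/(β - t))^α + 11*α^2*β^α*(1/(β - t))^α + 6*α*β^α*(1/(β - t))^α)/(β^4 - 4*β^3*t + 6*β^2*t^2 - 4*β*t^3 + t^4)

E[X^4] = M′′′′(0) = α*(α^3 + 6*α^2 + 11*α + 6)/β^4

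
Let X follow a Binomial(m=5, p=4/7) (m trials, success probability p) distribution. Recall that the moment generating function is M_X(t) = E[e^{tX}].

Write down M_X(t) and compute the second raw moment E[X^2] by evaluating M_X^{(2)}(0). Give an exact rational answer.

M_X(t) = (4*e^(t)/7 + 3/7)^5
M′(t) = 5120*e^(5*t)/16807 + 15360*e^(4*t)/16807 + 17280*e^(3*t)/16807 + 8640*e^(2*t)/16807 + 1620*e^(t)/16807
M′′(t) = 25600*e^(5*t)/16807 + 61440*e^(4*t)/16807 + 51840*e^(3*t)/16807 + 17280*e^(2*t)/16807 + 1620*e^(t)/16807

E[X^2] = M′′(0) = 460/49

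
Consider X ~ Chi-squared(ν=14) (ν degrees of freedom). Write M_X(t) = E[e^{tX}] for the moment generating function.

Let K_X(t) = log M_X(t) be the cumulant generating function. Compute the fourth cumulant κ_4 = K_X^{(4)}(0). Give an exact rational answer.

M_X(t) = (1 - 2*t)^(-7)
K_X(t) = log M_X(t) = -7*log(1 - 2*t)
K′(t) = -14/(2*t - 1)
K′′(t) = 28/(4*t^2 - 4*t + 1)
K′′′(t) = -112/(8*t^3 - 12*t^2 + 6*t - 1)
K′′′′(t) = 672/(16*t^4 - 32*t^3 + 24*t^2 - 8*t + 1)

κ_4 = K′′′′(0) = 672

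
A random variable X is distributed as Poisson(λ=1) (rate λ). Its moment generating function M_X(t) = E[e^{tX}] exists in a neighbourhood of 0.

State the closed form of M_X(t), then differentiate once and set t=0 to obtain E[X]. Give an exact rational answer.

E[X] = M′(0) = 1

M_X(t) = e^(e^(t) - 1)
M′(t) = e^(-1)*e^(t)*e^(e^(t))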